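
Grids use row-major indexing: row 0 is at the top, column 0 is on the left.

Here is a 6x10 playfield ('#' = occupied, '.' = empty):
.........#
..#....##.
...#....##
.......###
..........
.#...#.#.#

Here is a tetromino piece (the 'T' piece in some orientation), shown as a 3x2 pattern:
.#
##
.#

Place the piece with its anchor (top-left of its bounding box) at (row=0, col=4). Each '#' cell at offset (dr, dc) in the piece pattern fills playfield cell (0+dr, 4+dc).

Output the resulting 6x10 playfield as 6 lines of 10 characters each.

Answer: .....#...#
..#.##.##.
...#.#..##
.......###
..........
.#...#.#.#

Derivation:
Fill (0+0,4+1) = (0,5)
Fill (0+1,4+0) = (1,4)
Fill (0+1,4+1) = (1,5)
Fill (0+2,4+1) = (2,5)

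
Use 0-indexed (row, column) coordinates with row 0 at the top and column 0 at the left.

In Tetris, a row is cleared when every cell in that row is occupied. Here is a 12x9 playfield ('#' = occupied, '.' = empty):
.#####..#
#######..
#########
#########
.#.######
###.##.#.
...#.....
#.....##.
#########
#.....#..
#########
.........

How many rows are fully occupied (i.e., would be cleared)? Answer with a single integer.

Check each row:
  row 0: 3 empty cells -> not full
  row 1: 2 empty cells -> not full
  row 2: 0 empty cells -> FULL (clear)
  row 3: 0 empty cells -> FULL (clear)
  row 4: 2 empty cells -> not full
  row 5: 3 empty cells -> not full
  row 6: 8 empty cells -> not full
  row 7: 6 empty cells -> not full
  row 8: 0 empty cells -> FULL (clear)
  row 9: 7 empty cells -> not full
  row 10: 0 empty cells -> FULL (clear)
  row 11: 9 empty cells -> not full
Total rows cleared: 4

Answer: 4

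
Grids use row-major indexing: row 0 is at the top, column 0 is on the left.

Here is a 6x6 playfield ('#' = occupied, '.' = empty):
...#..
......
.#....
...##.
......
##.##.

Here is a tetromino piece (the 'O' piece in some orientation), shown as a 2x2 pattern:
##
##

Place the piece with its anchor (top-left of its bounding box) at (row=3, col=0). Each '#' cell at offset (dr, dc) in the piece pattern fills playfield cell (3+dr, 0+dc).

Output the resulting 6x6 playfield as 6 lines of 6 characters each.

Answer: ...#..
......
.#....
##.##.
##....
##.##.

Derivation:
Fill (3+0,0+0) = (3,0)
Fill (3+0,0+1) = (3,1)
Fill (3+1,0+0) = (4,0)
Fill (3+1,0+1) = (4,1)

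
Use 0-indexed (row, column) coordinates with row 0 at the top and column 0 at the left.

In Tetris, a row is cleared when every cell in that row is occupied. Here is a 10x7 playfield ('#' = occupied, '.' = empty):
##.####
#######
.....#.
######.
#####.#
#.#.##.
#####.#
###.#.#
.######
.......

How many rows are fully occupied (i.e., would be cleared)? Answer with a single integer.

Answer: 1

Derivation:
Check each row:
  row 0: 1 empty cell -> not full
  row 1: 0 empty cells -> FULL (clear)
  row 2: 6 empty cells -> not full
  row 3: 1 empty cell -> not full
  row 4: 1 empty cell -> not full
  row 5: 3 empty cells -> not full
  row 6: 1 empty cell -> not full
  row 7: 2 empty cells -> not full
  row 8: 1 empty cell -> not full
  row 9: 7 empty cells -> not full
Total rows cleared: 1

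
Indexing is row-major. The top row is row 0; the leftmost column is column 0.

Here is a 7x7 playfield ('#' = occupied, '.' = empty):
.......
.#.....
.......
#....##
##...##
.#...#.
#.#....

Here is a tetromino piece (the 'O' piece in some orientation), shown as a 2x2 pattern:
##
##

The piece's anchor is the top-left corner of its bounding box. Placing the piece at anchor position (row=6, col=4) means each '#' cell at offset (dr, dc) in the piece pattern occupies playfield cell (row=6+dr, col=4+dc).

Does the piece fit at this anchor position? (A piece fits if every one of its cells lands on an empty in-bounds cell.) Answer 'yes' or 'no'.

Check each piece cell at anchor (6, 4):
  offset (0,0) -> (6,4): empty -> OK
  offset (0,1) -> (6,5): empty -> OK
  offset (1,0) -> (7,4): out of bounds -> FAIL
  offset (1,1) -> (7,5): out of bounds -> FAIL
All cells valid: no

Answer: no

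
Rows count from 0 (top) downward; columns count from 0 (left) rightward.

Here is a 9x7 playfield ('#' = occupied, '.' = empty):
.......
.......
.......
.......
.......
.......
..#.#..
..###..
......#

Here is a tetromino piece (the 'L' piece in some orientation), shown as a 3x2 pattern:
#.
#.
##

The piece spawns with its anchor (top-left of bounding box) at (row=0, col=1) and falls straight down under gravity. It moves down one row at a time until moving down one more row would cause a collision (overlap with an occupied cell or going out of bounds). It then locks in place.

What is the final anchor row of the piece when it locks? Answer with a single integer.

Answer: 3

Derivation:
Spawn at (row=0, col=1). Try each row:
  row 0: fits
  row 1: fits
  row 2: fits
  row 3: fits
  row 4: blocked -> lock at row 3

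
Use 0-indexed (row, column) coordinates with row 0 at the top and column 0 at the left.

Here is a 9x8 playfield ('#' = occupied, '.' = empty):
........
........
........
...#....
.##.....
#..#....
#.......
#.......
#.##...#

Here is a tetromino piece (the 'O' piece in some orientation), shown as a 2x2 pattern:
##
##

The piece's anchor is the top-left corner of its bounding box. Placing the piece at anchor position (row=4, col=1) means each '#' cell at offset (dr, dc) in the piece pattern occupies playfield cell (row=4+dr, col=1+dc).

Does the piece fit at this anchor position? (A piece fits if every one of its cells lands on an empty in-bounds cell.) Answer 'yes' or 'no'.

Check each piece cell at anchor (4, 1):
  offset (0,0) -> (4,1): occupied ('#') -> FAIL
  offset (0,1) -> (4,2): occupied ('#') -> FAIL
  offset (1,0) -> (5,1): empty -> OK
  offset (1,1) -> (5,2): empty -> OK
All cells valid: no

Answer: no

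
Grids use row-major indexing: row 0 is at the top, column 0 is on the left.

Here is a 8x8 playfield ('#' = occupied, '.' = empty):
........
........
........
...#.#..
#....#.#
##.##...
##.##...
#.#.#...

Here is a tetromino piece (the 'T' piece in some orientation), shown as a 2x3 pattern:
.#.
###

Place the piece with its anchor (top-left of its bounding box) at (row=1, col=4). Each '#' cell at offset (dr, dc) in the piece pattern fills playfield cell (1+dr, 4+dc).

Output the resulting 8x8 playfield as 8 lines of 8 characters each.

Fill (1+0,4+1) = (1,5)
Fill (1+1,4+0) = (2,4)
Fill (1+1,4+1) = (2,5)
Fill (1+1,4+2) = (2,6)

Answer: ........
.....#..
....###.
...#.#..
#....#.#
##.##...
##.##...
#.#.#...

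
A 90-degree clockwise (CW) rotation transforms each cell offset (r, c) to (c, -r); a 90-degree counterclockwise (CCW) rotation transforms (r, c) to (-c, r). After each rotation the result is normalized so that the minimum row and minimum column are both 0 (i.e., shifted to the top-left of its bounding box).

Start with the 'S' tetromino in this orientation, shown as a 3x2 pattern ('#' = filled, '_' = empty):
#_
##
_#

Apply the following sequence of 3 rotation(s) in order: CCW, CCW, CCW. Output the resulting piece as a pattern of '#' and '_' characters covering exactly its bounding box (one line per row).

Start:
#_
##
_#
After rotation 1 (CCW):
_##
##_
After rotation 2 (CCW):
#_
##
_#
After rotation 3 (CCW):
_##
##_

Answer: _##
##_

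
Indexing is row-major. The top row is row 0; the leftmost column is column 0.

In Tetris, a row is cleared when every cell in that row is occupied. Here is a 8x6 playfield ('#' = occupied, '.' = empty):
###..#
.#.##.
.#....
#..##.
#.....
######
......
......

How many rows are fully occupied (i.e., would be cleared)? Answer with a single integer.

Answer: 1

Derivation:
Check each row:
  row 0: 2 empty cells -> not full
  row 1: 3 empty cells -> not full
  row 2: 5 empty cells -> not full
  row 3: 3 empty cells -> not full
  row 4: 5 empty cells -> not full
  row 5: 0 empty cells -> FULL (clear)
  row 6: 6 empty cells -> not full
  row 7: 6 empty cells -> not full
Total rows cleared: 1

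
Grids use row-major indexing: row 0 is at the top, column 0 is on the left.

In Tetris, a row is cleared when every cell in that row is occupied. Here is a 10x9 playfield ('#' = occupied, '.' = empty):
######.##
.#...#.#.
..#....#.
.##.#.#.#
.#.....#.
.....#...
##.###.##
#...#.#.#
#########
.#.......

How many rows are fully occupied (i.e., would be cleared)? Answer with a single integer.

Answer: 1

Derivation:
Check each row:
  row 0: 1 empty cell -> not full
  row 1: 6 empty cells -> not full
  row 2: 7 empty cells -> not full
  row 3: 4 empty cells -> not full
  row 4: 7 empty cells -> not full
  row 5: 8 empty cells -> not full
  row 6: 2 empty cells -> not full
  row 7: 5 empty cells -> not full
  row 8: 0 empty cells -> FULL (clear)
  row 9: 8 empty cells -> not full
Total rows cleared: 1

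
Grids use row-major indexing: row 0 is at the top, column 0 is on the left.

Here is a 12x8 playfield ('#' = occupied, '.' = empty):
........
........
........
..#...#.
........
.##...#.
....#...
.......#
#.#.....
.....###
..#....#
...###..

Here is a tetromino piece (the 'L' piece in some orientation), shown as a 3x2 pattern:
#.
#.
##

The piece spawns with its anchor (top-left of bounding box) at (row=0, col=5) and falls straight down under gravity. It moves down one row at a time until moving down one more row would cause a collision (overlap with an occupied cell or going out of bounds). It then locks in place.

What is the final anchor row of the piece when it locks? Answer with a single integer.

Answer: 0

Derivation:
Spawn at (row=0, col=5). Try each row:
  row 0: fits
  row 1: blocked -> lock at row 0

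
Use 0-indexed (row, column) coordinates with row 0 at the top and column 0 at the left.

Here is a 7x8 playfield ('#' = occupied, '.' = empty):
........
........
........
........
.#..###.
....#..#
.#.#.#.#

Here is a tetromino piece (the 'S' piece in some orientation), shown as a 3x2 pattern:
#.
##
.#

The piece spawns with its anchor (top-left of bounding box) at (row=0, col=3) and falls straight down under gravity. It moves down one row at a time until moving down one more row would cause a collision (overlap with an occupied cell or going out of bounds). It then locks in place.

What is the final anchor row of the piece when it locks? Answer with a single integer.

Spawn at (row=0, col=3). Try each row:
  row 0: fits
  row 1: fits
  row 2: blocked -> lock at row 1

Answer: 1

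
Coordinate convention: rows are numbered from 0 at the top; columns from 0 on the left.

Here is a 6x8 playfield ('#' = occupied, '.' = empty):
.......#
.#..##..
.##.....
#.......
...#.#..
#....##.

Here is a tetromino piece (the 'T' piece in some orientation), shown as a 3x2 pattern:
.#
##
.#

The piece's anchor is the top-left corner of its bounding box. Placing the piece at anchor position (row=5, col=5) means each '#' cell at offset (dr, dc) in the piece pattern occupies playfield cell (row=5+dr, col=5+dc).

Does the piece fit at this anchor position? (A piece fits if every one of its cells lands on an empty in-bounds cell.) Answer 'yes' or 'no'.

Answer: no

Derivation:
Check each piece cell at anchor (5, 5):
  offset (0,1) -> (5,6): occupied ('#') -> FAIL
  offset (1,0) -> (6,5): out of bounds -> FAIL
  offset (1,1) -> (6,6): out of bounds -> FAIL
  offset (2,1) -> (7,6): out of bounds -> FAIL
All cells valid: no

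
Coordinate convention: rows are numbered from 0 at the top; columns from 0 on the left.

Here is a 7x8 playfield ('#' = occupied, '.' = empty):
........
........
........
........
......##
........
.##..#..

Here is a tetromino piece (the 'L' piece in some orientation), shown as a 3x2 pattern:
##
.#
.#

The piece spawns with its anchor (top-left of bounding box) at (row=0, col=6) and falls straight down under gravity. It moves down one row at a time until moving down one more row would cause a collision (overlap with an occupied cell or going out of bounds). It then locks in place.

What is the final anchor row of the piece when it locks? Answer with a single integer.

Answer: 1

Derivation:
Spawn at (row=0, col=6). Try each row:
  row 0: fits
  row 1: fits
  row 2: blocked -> lock at row 1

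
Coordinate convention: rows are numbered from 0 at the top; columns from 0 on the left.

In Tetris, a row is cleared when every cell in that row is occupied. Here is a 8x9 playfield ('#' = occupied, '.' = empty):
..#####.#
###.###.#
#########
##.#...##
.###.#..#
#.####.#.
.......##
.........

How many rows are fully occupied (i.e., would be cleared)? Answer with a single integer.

Answer: 1

Derivation:
Check each row:
  row 0: 3 empty cells -> not full
  row 1: 2 empty cells -> not full
  row 2: 0 empty cells -> FULL (clear)
  row 3: 4 empty cells -> not full
  row 4: 4 empty cells -> not full
  row 5: 3 empty cells -> not full
  row 6: 7 empty cells -> not full
  row 7: 9 empty cells -> not full
Total rows cleared: 1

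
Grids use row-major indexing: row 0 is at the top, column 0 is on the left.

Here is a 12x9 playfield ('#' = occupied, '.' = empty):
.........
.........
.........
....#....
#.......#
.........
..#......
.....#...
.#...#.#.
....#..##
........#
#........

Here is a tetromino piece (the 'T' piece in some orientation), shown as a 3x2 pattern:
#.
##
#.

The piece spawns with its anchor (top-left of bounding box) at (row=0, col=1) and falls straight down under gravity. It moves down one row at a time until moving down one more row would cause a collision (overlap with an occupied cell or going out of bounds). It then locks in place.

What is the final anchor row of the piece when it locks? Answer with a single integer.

Spawn at (row=0, col=1). Try each row:
  row 0: fits
  row 1: fits
  row 2: fits
  row 3: fits
  row 4: fits
  row 5: blocked -> lock at row 4

Answer: 4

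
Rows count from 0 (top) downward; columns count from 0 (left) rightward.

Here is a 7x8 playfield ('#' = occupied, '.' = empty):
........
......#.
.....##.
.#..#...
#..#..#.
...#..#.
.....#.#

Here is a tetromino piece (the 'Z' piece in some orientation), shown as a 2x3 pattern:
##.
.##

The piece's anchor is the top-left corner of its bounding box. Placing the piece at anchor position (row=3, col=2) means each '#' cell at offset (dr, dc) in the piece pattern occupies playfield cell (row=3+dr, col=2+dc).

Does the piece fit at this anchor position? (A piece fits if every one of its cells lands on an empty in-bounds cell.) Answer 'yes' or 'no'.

Check each piece cell at anchor (3, 2):
  offset (0,0) -> (3,2): empty -> OK
  offset (0,1) -> (3,3): empty -> OK
  offset (1,1) -> (4,3): occupied ('#') -> FAIL
  offset (1,2) -> (4,4): empty -> OK
All cells valid: no

Answer: no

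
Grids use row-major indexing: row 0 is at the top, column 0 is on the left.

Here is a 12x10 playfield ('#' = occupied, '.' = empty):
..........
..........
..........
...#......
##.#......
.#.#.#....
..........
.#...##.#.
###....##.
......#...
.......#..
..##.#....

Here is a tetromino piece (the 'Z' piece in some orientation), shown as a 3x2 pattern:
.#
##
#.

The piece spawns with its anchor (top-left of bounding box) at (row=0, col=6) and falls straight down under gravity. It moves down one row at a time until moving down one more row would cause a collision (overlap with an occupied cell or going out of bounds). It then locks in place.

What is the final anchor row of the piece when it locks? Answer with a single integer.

Spawn at (row=0, col=6). Try each row:
  row 0: fits
  row 1: fits
  row 2: fits
  row 3: fits
  row 4: fits
  row 5: blocked -> lock at row 4

Answer: 4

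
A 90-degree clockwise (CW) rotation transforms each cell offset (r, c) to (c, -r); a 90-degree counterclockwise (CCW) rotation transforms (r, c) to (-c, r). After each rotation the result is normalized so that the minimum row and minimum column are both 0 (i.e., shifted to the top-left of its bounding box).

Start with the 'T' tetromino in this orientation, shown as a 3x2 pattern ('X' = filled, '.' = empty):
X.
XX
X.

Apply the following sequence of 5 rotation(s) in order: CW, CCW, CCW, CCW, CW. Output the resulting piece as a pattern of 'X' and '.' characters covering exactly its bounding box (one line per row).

Answer: .X.
XXX

Derivation:
Start:
X.
XX
X.
After rotation 1 (CW):
XXX
.X.
After rotation 2 (CCW):
X.
XX
X.
After rotation 3 (CCW):
.X.
XXX
After rotation 4 (CCW):
.X
XX
.X
After rotation 5 (CW):
.X.
XXX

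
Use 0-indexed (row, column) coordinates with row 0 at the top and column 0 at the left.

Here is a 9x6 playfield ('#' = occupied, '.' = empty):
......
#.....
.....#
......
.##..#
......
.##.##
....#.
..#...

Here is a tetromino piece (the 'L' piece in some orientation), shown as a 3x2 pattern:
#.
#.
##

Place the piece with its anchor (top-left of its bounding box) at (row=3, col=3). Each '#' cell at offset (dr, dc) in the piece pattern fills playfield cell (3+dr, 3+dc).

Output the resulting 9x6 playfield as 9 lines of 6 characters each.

Answer: ......
#.....
.....#
...#..
.###.#
...##.
.##.##
....#.
..#...

Derivation:
Fill (3+0,3+0) = (3,3)
Fill (3+1,3+0) = (4,3)
Fill (3+2,3+0) = (5,3)
Fill (3+2,3+1) = (5,4)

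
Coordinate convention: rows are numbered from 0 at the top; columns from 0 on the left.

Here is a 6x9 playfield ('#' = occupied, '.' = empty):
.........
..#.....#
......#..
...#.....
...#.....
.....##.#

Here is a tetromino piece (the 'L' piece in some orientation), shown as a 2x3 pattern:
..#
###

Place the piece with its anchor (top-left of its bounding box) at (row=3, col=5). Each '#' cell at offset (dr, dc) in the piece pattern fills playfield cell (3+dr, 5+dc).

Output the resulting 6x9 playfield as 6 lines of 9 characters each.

Fill (3+0,5+2) = (3,7)
Fill (3+1,5+0) = (4,5)
Fill (3+1,5+1) = (4,6)
Fill (3+1,5+2) = (4,7)

Answer: .........
..#.....#
......#..
...#...#.
...#.###.
.....##.#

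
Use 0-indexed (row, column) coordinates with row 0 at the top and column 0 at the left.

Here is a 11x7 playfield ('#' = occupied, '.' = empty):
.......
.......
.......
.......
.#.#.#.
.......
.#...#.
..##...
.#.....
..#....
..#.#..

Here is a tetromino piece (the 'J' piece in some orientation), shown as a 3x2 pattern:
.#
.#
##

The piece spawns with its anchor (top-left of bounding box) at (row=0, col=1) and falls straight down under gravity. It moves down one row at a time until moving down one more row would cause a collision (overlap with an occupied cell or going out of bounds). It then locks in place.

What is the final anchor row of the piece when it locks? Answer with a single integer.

Spawn at (row=0, col=1). Try each row:
  row 0: fits
  row 1: fits
  row 2: blocked -> lock at row 1

Answer: 1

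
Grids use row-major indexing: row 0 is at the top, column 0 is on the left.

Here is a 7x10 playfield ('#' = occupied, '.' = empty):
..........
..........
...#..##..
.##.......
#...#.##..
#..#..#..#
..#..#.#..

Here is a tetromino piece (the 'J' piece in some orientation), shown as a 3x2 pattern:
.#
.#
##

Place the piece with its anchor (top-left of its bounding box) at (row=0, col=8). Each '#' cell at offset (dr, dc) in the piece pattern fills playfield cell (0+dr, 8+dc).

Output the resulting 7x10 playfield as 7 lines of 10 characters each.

Answer: .........#
.........#
...#..####
.##.......
#...#.##..
#..#..#..#
..#..#.#..

Derivation:
Fill (0+0,8+1) = (0,9)
Fill (0+1,8+1) = (1,9)
Fill (0+2,8+0) = (2,8)
Fill (0+2,8+1) = (2,9)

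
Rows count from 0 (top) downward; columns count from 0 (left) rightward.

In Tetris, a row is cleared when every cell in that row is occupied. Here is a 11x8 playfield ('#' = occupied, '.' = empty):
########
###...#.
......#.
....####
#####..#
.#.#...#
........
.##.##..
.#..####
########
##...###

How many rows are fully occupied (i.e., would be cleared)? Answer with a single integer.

Check each row:
  row 0: 0 empty cells -> FULL (clear)
  row 1: 4 empty cells -> not full
  row 2: 7 empty cells -> not full
  row 3: 4 empty cells -> not full
  row 4: 2 empty cells -> not full
  row 5: 5 empty cells -> not full
  row 6: 8 empty cells -> not full
  row 7: 4 empty cells -> not full
  row 8: 3 empty cells -> not full
  row 9: 0 empty cells -> FULL (clear)
  row 10: 3 empty cells -> not full
Total rows cleared: 2

Answer: 2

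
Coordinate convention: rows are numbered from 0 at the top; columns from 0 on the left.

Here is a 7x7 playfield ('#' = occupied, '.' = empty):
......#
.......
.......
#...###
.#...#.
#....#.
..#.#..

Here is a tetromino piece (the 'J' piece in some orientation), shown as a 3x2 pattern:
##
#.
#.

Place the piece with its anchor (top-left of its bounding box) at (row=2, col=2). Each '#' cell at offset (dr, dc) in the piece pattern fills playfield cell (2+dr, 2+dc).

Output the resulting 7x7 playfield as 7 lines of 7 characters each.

Fill (2+0,2+0) = (2,2)
Fill (2+0,2+1) = (2,3)
Fill (2+1,2+0) = (3,2)
Fill (2+2,2+0) = (4,2)

Answer: ......#
.......
..##...
#.#.###
.##..#.
#....#.
..#.#..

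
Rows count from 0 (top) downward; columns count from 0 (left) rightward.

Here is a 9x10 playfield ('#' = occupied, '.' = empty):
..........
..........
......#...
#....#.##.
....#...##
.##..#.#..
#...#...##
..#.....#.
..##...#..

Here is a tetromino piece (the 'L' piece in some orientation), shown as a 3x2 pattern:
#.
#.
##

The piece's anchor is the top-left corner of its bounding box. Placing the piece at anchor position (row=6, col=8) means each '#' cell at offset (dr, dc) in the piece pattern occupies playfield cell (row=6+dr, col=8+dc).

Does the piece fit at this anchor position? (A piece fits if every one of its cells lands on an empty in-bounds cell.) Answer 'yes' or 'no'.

Answer: no

Derivation:
Check each piece cell at anchor (6, 8):
  offset (0,0) -> (6,8): occupied ('#') -> FAIL
  offset (1,0) -> (7,8): occupied ('#') -> FAIL
  offset (2,0) -> (8,8): empty -> OK
  offset (2,1) -> (8,9): empty -> OK
All cells valid: no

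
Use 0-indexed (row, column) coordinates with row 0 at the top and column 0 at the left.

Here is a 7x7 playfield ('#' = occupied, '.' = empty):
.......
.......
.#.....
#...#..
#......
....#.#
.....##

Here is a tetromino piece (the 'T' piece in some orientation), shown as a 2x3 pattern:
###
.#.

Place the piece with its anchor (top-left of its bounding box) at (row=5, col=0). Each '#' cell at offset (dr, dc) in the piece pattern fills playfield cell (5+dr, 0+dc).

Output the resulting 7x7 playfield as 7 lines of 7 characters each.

Fill (5+0,0+0) = (5,0)
Fill (5+0,0+1) = (5,1)
Fill (5+0,0+2) = (5,2)
Fill (5+1,0+1) = (6,1)

Answer: .......
.......
.#.....
#...#..
#......
###.#.#
.#...##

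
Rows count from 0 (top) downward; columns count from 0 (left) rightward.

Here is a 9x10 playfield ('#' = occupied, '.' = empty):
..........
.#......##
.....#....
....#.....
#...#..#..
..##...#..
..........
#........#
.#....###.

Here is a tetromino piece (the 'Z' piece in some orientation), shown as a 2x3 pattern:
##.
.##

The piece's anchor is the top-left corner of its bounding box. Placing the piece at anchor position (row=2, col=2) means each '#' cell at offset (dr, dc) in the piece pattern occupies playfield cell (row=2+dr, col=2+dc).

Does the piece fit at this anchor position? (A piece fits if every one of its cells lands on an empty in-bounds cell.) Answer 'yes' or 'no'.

Check each piece cell at anchor (2, 2):
  offset (0,0) -> (2,2): empty -> OK
  offset (0,1) -> (2,3): empty -> OK
  offset (1,1) -> (3,3): empty -> OK
  offset (1,2) -> (3,4): occupied ('#') -> FAIL
All cells valid: no

Answer: no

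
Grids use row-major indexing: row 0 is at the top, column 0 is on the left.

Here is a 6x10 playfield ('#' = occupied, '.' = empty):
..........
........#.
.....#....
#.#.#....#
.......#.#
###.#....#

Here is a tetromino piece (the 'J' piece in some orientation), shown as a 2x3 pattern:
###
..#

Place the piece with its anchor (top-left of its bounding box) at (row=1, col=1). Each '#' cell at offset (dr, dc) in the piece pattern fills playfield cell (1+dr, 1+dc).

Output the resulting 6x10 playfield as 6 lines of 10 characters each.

Answer: ..........
.###....#.
...#.#....
#.#.#....#
.......#.#
###.#....#

Derivation:
Fill (1+0,1+0) = (1,1)
Fill (1+0,1+1) = (1,2)
Fill (1+0,1+2) = (1,3)
Fill (1+1,1+2) = (2,3)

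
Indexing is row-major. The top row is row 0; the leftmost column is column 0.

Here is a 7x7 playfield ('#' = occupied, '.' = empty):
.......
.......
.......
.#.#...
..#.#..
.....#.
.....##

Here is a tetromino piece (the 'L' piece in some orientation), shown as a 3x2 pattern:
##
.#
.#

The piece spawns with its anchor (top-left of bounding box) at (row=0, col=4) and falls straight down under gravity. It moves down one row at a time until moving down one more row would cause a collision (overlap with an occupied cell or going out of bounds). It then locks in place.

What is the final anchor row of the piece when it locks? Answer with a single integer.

Spawn at (row=0, col=4). Try each row:
  row 0: fits
  row 1: fits
  row 2: fits
  row 3: blocked -> lock at row 2

Answer: 2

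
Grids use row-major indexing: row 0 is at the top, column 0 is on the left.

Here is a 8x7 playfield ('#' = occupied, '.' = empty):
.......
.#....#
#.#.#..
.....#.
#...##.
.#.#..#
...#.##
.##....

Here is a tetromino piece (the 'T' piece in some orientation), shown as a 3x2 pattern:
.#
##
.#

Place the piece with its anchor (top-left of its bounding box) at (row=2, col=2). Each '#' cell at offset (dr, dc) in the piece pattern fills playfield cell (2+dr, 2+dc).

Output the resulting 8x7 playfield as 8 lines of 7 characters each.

Fill (2+0,2+1) = (2,3)
Fill (2+1,2+0) = (3,2)
Fill (2+1,2+1) = (3,3)
Fill (2+2,2+1) = (4,3)

Answer: .......
.#....#
#.###..
..##.#.
#..###.
.#.#..#
...#.##
.##....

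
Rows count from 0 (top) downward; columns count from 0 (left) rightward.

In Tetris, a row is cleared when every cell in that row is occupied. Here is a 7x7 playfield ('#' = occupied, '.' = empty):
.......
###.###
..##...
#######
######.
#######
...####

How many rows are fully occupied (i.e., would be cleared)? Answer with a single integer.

Check each row:
  row 0: 7 empty cells -> not full
  row 1: 1 empty cell -> not full
  row 2: 5 empty cells -> not full
  row 3: 0 empty cells -> FULL (clear)
  row 4: 1 empty cell -> not full
  row 5: 0 empty cells -> FULL (clear)
  row 6: 3 empty cells -> not full
Total rows cleared: 2

Answer: 2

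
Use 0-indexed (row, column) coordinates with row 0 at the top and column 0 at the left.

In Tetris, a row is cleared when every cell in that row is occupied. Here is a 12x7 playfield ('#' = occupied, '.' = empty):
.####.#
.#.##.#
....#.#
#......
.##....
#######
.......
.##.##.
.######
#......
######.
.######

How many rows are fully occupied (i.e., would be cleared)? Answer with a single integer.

Check each row:
  row 0: 2 empty cells -> not full
  row 1: 3 empty cells -> not full
  row 2: 5 empty cells -> not full
  row 3: 6 empty cells -> not full
  row 4: 5 empty cells -> not full
  row 5: 0 empty cells -> FULL (clear)
  row 6: 7 empty cells -> not full
  row 7: 3 empty cells -> not full
  row 8: 1 empty cell -> not full
  row 9: 6 empty cells -> not full
  row 10: 1 empty cell -> not full
  row 11: 1 empty cell -> not full
Total rows cleared: 1

Answer: 1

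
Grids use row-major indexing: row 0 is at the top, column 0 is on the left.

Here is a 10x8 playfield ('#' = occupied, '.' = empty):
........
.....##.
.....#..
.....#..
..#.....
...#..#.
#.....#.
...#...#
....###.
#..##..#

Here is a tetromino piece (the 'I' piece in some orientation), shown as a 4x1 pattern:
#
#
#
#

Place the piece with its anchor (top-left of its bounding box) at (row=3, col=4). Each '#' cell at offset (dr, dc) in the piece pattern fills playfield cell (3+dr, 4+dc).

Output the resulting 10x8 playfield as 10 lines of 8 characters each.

Fill (3+0,4+0) = (3,4)
Fill (3+1,4+0) = (4,4)
Fill (3+2,4+0) = (5,4)
Fill (3+3,4+0) = (6,4)

Answer: ........
.....##.
.....#..
....##..
..#.#...
...##.#.
#...#.#.
...#...#
....###.
#..##..#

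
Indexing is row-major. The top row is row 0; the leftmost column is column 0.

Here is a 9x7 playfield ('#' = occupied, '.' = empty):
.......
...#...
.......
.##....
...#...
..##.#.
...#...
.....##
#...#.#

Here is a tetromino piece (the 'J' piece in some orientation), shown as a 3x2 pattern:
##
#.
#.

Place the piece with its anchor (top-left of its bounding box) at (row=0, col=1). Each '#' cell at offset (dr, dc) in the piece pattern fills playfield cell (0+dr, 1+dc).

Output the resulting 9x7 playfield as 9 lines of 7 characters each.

Answer: .##....
.#.#...
.#.....
.##....
...#...
..##.#.
...#...
.....##
#...#.#

Derivation:
Fill (0+0,1+0) = (0,1)
Fill (0+0,1+1) = (0,2)
Fill (0+1,1+0) = (1,1)
Fill (0+2,1+0) = (2,1)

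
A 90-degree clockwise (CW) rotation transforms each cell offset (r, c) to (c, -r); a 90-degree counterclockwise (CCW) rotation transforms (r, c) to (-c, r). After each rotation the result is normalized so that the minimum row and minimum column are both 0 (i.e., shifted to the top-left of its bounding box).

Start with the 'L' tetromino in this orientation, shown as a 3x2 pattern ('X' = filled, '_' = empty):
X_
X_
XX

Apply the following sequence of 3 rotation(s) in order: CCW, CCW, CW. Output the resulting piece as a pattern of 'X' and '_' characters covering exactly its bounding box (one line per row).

Start:
X_
X_
XX
After rotation 1 (CCW):
__X
XXX
After rotation 2 (CCW):
XX
_X
_X
After rotation 3 (CW):
__X
XXX

Answer: __X
XXX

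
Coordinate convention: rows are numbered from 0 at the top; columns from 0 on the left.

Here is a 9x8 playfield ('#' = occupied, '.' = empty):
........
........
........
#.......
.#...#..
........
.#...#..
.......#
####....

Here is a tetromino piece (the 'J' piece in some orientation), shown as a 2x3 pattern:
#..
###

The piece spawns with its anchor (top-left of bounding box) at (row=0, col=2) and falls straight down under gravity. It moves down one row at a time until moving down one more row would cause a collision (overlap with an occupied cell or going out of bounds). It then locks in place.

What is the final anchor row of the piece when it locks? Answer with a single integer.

Spawn at (row=0, col=2). Try each row:
  row 0: fits
  row 1: fits
  row 2: fits
  row 3: fits
  row 4: fits
  row 5: fits
  row 6: fits
  row 7: blocked -> lock at row 6

Answer: 6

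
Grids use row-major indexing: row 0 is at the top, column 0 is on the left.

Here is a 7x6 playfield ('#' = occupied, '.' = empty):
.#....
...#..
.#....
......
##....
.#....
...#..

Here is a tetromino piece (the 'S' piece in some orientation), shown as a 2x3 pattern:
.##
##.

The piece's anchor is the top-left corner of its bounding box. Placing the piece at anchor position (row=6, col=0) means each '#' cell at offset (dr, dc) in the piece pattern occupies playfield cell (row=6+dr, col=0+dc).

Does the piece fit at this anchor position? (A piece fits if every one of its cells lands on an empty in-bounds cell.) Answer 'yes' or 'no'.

Answer: no

Derivation:
Check each piece cell at anchor (6, 0):
  offset (0,1) -> (6,1): empty -> OK
  offset (0,2) -> (6,2): empty -> OK
  offset (1,0) -> (7,0): out of bounds -> FAIL
  offset (1,1) -> (7,1): out of bounds -> FAIL
All cells valid: no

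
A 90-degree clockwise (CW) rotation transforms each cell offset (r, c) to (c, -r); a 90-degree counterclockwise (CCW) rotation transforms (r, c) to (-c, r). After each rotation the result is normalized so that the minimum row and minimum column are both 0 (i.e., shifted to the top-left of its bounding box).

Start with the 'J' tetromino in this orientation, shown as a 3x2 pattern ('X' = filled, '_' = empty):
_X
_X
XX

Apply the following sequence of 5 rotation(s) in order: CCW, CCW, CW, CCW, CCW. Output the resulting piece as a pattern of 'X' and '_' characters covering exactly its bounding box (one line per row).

Start:
_X
_X
XX
After rotation 1 (CCW):
XXX
__X
After rotation 2 (CCW):
XX
X_
X_
After rotation 3 (CW):
XXX
__X
After rotation 4 (CCW):
XX
X_
X_
After rotation 5 (CCW):
X__
XXX

Answer: X__
XXX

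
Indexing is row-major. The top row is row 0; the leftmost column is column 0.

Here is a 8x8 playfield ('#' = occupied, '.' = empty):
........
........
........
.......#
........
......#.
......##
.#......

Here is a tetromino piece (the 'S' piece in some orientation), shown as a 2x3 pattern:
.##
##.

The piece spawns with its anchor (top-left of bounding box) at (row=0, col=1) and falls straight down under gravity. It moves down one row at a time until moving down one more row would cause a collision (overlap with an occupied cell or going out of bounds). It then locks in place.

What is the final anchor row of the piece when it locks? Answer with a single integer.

Spawn at (row=0, col=1). Try each row:
  row 0: fits
  row 1: fits
  row 2: fits
  row 3: fits
  row 4: fits
  row 5: fits
  row 6: blocked -> lock at row 5

Answer: 5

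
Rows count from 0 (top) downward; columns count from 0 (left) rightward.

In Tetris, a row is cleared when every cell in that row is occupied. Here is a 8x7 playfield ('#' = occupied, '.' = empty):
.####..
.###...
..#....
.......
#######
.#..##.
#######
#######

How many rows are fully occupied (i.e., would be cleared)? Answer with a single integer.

Answer: 3

Derivation:
Check each row:
  row 0: 3 empty cells -> not full
  row 1: 4 empty cells -> not full
  row 2: 6 empty cells -> not full
  row 3: 7 empty cells -> not full
  row 4: 0 empty cells -> FULL (clear)
  row 5: 4 empty cells -> not full
  row 6: 0 empty cells -> FULL (clear)
  row 7: 0 empty cells -> FULL (clear)
Total rows cleared: 3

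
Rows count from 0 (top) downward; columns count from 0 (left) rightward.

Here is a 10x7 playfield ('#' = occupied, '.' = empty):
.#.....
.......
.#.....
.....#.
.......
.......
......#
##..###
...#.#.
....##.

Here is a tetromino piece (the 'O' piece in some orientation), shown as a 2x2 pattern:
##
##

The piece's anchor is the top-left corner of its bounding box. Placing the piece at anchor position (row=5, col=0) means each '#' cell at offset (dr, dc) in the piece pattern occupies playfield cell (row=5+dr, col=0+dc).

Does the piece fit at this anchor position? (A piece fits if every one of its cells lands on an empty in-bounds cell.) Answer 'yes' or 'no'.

Check each piece cell at anchor (5, 0):
  offset (0,0) -> (5,0): empty -> OK
  offset (0,1) -> (5,1): empty -> OK
  offset (1,0) -> (6,0): empty -> OK
  offset (1,1) -> (6,1): empty -> OK
All cells valid: yes

Answer: yes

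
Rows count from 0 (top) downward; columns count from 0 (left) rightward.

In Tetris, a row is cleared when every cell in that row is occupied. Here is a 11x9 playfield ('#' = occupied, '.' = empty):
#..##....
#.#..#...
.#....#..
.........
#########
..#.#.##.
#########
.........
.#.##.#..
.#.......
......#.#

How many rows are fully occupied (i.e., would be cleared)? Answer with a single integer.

Check each row:
  row 0: 6 empty cells -> not full
  row 1: 6 empty cells -> not full
  row 2: 7 empty cells -> not full
  row 3: 9 empty cells -> not full
  row 4: 0 empty cells -> FULL (clear)
  row 5: 5 empty cells -> not full
  row 6: 0 empty cells -> FULL (clear)
  row 7: 9 empty cells -> not full
  row 8: 5 empty cells -> not full
  row 9: 8 empty cells -> not full
  row 10: 7 empty cells -> not full
Total rows cleared: 2

Answer: 2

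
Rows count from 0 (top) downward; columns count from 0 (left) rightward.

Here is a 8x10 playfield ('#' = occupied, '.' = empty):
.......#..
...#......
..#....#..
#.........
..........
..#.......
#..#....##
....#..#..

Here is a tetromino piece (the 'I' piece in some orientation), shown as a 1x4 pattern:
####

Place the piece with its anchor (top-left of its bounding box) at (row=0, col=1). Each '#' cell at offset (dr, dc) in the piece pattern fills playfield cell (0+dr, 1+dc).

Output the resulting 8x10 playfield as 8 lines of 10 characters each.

Fill (0+0,1+0) = (0,1)
Fill (0+0,1+1) = (0,2)
Fill (0+0,1+2) = (0,3)
Fill (0+0,1+3) = (0,4)

Answer: .####..#..
...#......
..#....#..
#.........
..........
..#.......
#..#....##
....#..#..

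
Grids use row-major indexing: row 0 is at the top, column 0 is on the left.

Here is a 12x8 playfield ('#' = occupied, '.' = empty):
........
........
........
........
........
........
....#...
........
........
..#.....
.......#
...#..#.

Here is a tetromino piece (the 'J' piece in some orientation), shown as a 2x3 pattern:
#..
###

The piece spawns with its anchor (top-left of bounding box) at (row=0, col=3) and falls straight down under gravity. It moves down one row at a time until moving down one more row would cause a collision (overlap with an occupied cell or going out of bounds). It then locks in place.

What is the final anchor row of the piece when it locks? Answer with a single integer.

Spawn at (row=0, col=3). Try each row:
  row 0: fits
  row 1: fits
  row 2: fits
  row 3: fits
  row 4: fits
  row 5: blocked -> lock at row 4

Answer: 4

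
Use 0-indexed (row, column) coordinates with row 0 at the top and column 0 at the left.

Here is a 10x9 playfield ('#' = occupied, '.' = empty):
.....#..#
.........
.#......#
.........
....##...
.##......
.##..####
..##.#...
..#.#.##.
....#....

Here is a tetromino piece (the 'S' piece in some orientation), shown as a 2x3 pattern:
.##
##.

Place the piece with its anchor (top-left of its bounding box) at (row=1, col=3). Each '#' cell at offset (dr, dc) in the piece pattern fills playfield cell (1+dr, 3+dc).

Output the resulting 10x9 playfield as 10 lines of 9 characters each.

Answer: .....#..#
....##...
.#.##...#
.........
....##...
.##......
.##..####
..##.#...
..#.#.##.
....#....

Derivation:
Fill (1+0,3+1) = (1,4)
Fill (1+0,3+2) = (1,5)
Fill (1+1,3+0) = (2,3)
Fill (1+1,3+1) = (2,4)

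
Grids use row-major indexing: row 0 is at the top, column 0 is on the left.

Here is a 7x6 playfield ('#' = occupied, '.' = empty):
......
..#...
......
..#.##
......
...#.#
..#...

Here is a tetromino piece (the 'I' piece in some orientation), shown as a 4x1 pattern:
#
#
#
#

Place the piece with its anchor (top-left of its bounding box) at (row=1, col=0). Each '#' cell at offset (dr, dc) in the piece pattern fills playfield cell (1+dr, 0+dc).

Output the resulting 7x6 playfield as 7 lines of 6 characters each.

Answer: ......
#.#...
#.....
#.#.##
#.....
...#.#
..#...

Derivation:
Fill (1+0,0+0) = (1,0)
Fill (1+1,0+0) = (2,0)
Fill (1+2,0+0) = (3,0)
Fill (1+3,0+0) = (4,0)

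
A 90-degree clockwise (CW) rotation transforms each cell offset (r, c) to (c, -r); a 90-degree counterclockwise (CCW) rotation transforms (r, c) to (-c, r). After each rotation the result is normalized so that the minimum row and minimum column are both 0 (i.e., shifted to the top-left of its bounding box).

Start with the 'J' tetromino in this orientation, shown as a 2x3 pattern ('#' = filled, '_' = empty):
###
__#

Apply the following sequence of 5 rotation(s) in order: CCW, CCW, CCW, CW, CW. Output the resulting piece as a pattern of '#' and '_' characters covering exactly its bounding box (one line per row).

Start:
###
__#
After rotation 1 (CCW):
##
#_
#_
After rotation 2 (CCW):
#__
###
After rotation 3 (CCW):
_#
_#
##
After rotation 4 (CW):
#__
###
After rotation 5 (CW):
##
#_
#_

Answer: ##
#_
#_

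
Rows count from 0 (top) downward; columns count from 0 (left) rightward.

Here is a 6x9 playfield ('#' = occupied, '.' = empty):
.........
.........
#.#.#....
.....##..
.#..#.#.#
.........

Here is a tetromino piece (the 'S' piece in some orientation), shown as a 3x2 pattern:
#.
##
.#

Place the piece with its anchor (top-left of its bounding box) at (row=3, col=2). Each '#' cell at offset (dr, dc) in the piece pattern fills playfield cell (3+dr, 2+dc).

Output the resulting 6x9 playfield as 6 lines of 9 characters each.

Answer: .........
.........
#.#.#....
..#..##..
.####.#.#
...#.....

Derivation:
Fill (3+0,2+0) = (3,2)
Fill (3+1,2+0) = (4,2)
Fill (3+1,2+1) = (4,3)
Fill (3+2,2+1) = (5,3)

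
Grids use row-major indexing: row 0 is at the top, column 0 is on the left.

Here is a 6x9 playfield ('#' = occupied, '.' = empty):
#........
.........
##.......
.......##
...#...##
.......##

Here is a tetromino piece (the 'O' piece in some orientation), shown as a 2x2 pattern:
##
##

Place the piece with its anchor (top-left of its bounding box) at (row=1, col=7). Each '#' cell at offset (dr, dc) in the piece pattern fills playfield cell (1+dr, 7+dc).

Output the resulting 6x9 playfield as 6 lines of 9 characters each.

Answer: #........
.......##
##.....##
.......##
...#...##
.......##

Derivation:
Fill (1+0,7+0) = (1,7)
Fill (1+0,7+1) = (1,8)
Fill (1+1,7+0) = (2,7)
Fill (1+1,7+1) = (2,8)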